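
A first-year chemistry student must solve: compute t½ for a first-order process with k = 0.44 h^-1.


t½ = ln2/k = 0.693147/(0.44 h^-1)
= 1.575 h

1.575 h


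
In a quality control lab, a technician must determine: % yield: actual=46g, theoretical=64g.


% yield = actual/theoretical × 100
= 46/64 × 100
= 71.88%

71.88%


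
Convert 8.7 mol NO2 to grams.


M(NO2) = 46.01 g/mol
mass = n × M = 8.7 × 46.01 = 400.29 g

400.29 g


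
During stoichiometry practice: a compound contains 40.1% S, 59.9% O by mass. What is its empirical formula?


Assume 100 g sample. Moles of each element:
  S: 40.1/32.07 = 1.25 mol
  O: 59.9/16.0 = 3.744 mol
Divide by smallest (1.25):
  S: 1.25/1.25 = 1.0
  O: 3.744/1.25 = 3.0
Empirical formula: SO3

SO3


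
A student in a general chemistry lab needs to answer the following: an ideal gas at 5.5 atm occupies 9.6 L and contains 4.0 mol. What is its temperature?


PV = nRT  (R = 0.08206 L·atm/(mol·K))
T = PV/(nR) = 5.5×9.6/(4.0×0.08206)
= 52.80/0.328240
= 160.86 K

160.86 K


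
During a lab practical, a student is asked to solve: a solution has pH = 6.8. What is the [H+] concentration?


[H+] = 10^(-pH) = 10^(-6.8)
= 1.58×10^-7 M

1.58×10^-7 M


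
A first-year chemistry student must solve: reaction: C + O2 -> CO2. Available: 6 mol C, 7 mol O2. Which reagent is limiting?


Mole ratio available / coefficient:
  C: 6/1 = 6.000
  O2: 7/1 = 7.000
Smaller ratio is limiting.

C


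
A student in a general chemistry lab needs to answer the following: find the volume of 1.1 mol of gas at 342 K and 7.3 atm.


PV = nRT  (R = 0.08206 L·atm/(mol·K))
V = nRT/P = 1.1×0.08206×342/7.3
= 4.229 L

4.229 L


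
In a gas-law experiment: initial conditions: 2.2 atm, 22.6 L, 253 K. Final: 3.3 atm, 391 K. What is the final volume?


P1V1/T1 = P2V2/T2
V2 = P1V1T2/(T1P2)
= 2.2×22.6×391/(253×3.3)
= 23.285 L

23.285 L


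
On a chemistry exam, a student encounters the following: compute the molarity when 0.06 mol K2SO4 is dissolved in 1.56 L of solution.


M = n/V = 0.06/1.56 = 0.038 mol/L

0.038 M


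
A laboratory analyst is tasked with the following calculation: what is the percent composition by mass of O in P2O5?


M(P2O5) = 2×30.97 + 5×16.0 = 141.94 g/mol
Mass of O = 5 × 16.0 = 80.00 g/mol
% O = 80.00/141.94 × 100 = 56.36%

56.36%


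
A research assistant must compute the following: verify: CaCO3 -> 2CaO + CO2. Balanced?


Equation: CaCO3 -> 2CaO + CO2
Check atoms: C: 1=1, Ca: 1≠2, O: 3≠4
Not balanced

No, not balanced


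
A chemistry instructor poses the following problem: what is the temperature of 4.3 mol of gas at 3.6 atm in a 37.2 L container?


PV = nRT  (R = 0.08206 L·atm/(mol·K))
T = PV/(nR) = 3.6×37.2/(4.3×0.08206)
= 133.92/0.352858
= 379.53 K

379.53 K


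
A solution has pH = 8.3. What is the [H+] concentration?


[H+] = 10^(-pH) = 10^(-8.3)
= 5.01×10^-9 M

5.01×10^-9 M


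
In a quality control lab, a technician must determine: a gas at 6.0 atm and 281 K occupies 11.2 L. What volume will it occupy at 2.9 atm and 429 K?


P1V1/T1 = P2V2/T2
V2 = P1V1T2/(T1P2)
= 6.0×11.2×429/(281×2.9)
= 35.377 L

35.377 L


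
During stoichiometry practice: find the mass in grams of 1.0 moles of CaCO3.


M(CaCO3) = 100.09 g/mol
mass = n × M = 1.0 × 100.09 = 100.09 g

100.09 g


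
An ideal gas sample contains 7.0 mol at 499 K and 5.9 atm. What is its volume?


PV = nRT  (R = 0.08206 L·atm/(mol·K))
V = nRT/P = 7.0×0.08206×499/5.9
= 48.582 L

48.582 L


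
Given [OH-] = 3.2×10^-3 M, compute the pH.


pOH = -log10([OH-]) = -log10(3.2×10^-3)
= 3 - log10(3.2) = 2.49
pH = 14 - pOH = 14 - 2.49 = 11.51

11.51


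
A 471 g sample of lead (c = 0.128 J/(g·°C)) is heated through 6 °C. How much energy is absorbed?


q = mcΔT = 471 × 0.128 × 6
= 361.73 J

361.73 J


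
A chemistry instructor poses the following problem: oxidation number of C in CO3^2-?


x + 3(-2) = -2, so x = +4
Oxidation number: +4

+4


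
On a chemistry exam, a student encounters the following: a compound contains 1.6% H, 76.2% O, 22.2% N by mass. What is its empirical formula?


Assume 100 g sample. Moles of each element:
  H: 1.6/1.008 = 1.587 mol
  O: 76.2/16.0 = 4.763 mol
  N: 22.2/14.01 = 1.585 mol
Divide by smallest (1.585):
  H: 1.587/1.585 = 1.0
  O: 4.763/1.585 = 3.01
  N: 1.585/1.585 = 1.0
Empirical formula: HNO3

HNO3


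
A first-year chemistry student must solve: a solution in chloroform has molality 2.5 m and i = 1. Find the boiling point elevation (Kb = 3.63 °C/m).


ΔTb = Kb × m × i
= 3.63 × 2.5 × 1
= 9.075 °C

9.075 °C


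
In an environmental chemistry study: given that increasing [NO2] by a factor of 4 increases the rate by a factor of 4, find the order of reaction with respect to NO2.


rate ∝ [NO2]^n
4^n = 4 → n = 1
Order in NO2: 1

1


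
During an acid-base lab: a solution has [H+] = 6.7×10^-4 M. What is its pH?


pH = -log10([H+]) = -log10(6.7×10^-4)
= 4 - log10(6.7)
= 4 - 0.83
= 3.17

3.17


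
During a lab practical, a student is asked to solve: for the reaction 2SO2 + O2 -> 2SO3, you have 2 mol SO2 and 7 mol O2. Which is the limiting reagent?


Mole ratio available / coefficient:
  SO2: 2/2 = 1.000
  O2: 7/1 = 7.000
Smaller ratio is limiting.

SO2


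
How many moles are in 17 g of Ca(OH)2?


M(Ca(OH)2) = 74.1 g/mol
n = mass/M = 17/74.1 = 0.2294 mol

0.2294 mol


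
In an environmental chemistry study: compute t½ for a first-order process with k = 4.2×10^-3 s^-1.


t½ = ln2/k = 0.693147/(4.2×10^-3 s^-1)
= 165.0 s

165.0 s


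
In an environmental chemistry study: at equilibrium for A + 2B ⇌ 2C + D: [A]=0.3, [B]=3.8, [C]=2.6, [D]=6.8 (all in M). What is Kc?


Kc = [C]^2[D]/([A][B]^2)
= (2.6^2 × 6.8^1)/(0.3^1 × 3.8^2)
= 45.968/4.332
= 10.61

10.61


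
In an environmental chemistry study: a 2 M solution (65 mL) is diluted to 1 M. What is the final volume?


C1V1 = C2V2
2 × 65 = 1 × V2
V2 = 130/1 = 130.0 mL

130.0 mL


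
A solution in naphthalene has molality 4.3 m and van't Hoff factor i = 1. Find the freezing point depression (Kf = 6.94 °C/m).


ΔTf = Kf × m × i
= 6.94 × 4.3 × 1
= 29.842 °C

29.842 °C


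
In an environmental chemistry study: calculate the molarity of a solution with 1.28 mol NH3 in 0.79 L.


M = n/V = 1.28/0.79 = 1.620 mol/L

1.620 M


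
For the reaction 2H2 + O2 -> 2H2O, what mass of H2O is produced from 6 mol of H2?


Mole ratio H2O:H2 = 2:2
n(H2O) = 6 × 2/2 = 6.000 mol
mass = 6.000 × 18.02 = 108.12 g

108.12 g


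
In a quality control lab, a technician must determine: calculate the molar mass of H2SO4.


M(H2SO4) = 2×1.008 + 1×32.07 + 4×16.0
= 2.02 + 32.07 + 64.0
= 98.09 g/mol

98.09 g/mol


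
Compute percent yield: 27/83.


% yield = actual/theoretical × 100
= 27/83 × 100
= 32.53%

32.53%


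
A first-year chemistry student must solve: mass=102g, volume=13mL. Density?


ρ = mass/volume
= 102/13
= 7.846 g/mL

7.846 g/mL


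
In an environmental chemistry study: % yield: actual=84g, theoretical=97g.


% yield = actual/theoretical × 100
= 84/97 × 100
= 86.6%

86.6%


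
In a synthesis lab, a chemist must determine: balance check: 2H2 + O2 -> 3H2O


Equation: 2H2 + O2 -> 3H2O
Check atoms: H: 4≠6, O: 2≠3
Not balanced

No, not balanced


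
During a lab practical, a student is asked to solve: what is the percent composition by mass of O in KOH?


M(KOH) = 1×39.1 + 1×16.0 + 1×1.008 = 56.108 g/mol
Mass of O = 1 × 16.0 = 16.00 g/mol
% O = 16.00/56.108 × 100 = 28.52%

28.52%


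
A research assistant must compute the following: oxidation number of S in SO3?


x + 3(-2) = 0, so x = +6
Oxidation number: +6

+6


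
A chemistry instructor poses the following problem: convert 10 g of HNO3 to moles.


M(HNO3) = 63.02 g/mol
n = mass/M = 10/63.02 = 0.1587 mol

0.1587 mol


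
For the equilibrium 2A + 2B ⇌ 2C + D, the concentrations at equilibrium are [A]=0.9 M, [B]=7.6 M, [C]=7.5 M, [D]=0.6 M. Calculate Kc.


Kc = [C]^2[D]/([A]^2[B]^2)
= (7.5^2 × 0.6^1)/(0.9^2 × 7.6^2)
= 33.75/46.7856
= 0.7214

0.7214


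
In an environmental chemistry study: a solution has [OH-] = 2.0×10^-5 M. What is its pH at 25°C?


pOH = -log10([OH-]) = -log10(2.0×10^-5)
= 5 - log10(2.0) = 4.7
pH = 14 - pOH = 14 - 4.7 = 9.3

9.3


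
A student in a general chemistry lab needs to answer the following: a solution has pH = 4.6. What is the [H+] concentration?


[H+] = 10^(-pH) = 10^(-4.6)
= 2.51×10^-5 M

2.51×10^-5 M


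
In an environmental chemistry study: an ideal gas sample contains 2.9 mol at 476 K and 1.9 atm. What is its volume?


PV = nRT  (R = 0.08206 L·atm/(mol·K))
V = nRT/P = 2.9×0.08206×476/1.9
= 59.619 L

59.619 L


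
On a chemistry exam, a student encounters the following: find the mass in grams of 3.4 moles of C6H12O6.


M(C6H12O6) = 180.16 g/mol
mass = n × M = 3.4 × 180.16 = 612.54 g

612.54 g


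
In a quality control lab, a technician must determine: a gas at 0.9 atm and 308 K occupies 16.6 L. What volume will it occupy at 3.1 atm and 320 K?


P1V1/T1 = P2V2/T2
V2 = P1V1T2/(T1P2)
= 0.9×16.6×320/(308×3.1)
= 5.007 L

5.007 L


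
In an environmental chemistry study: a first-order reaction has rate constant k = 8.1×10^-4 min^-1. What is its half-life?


t½ = ln2/k = 0.693147/(8.1×10^-4 min^-1)
= 855.7 min

855.7 min


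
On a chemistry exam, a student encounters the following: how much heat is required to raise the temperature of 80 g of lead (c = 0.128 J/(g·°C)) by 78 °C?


q = mcΔT = 80 × 0.128 × 78
= 798.72 J

798.72 J


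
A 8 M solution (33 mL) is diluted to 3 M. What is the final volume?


C1V1 = C2V2
8 × 33 = 3 × V2
V2 = 264/3 = 88.0 mL

88.0 mL


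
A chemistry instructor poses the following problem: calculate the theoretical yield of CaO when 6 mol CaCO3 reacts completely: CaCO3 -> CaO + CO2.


Mole ratio CaO:CaCO3 = 1:1
n(CaO) = 6 × 1/1 = 6.000 mol
mass = 6.000 × 56.08 = 336.48 g

336.48 g


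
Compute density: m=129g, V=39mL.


ρ = mass/volume
= 129/39
= 3.308 g/mL

3.308 g/mL


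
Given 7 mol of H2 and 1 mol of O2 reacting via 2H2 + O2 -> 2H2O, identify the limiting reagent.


Mole ratio available / coefficient:
  H2: 7/2 = 3.500
  O2: 1/1 = 1.000
Smaller ratio is limiting.

O2


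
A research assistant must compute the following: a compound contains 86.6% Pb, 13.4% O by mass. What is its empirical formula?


Assume 100 g sample. Moles of each element:
  Pb: 86.6/207.2 = 0.418 mol
  O: 13.4/16.0 = 0.838 mol
Divide by smallest (0.418):
  Pb: 0.418/0.418 = 1.0
  O: 0.838/0.418 = 2.0
Empirical formula: PbO2

PbO2


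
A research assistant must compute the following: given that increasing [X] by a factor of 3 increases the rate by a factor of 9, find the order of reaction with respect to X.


rate ∝ [X]^n
3^n = 9 → n = 2
Order in X: 2

2


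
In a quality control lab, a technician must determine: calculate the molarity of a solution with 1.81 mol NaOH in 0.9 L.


M = n/V = 1.81/0.9 = 2.011 mol/L

2.011 M


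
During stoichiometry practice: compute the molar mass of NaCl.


M(NaCl) = 1×22.99 + 1×35.45
= 22.99 + 35.45
= 58.44 g/mol

58.44 g/mol


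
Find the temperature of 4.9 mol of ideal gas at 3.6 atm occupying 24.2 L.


PV = nRT  (R = 0.08206 L·atm/(mol·K))
T = PV/(nR) = 3.6×24.2/(4.9×0.08206)
= 87.12/0.402094
= 216.67 K

216.67 K


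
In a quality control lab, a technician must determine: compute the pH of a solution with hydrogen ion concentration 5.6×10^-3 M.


pH = -log10([H+]) = -log10(5.6×10^-3)
= 3 - log10(5.6)
= 3 - 0.75
= 2.25

2.25


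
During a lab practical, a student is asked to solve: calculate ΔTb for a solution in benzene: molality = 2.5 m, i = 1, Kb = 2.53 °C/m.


ΔTb = Kb × m × i
= 2.53 × 2.5 × 1
= 6.325 °C

6.325 °C


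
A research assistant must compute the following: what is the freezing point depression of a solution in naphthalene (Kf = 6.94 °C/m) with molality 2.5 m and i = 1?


ΔTf = Kf × m × i
= 6.94 × 2.5 × 1
= 17.35 °C

17.35 °C


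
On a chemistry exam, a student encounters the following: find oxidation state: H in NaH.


H with a metal (hydride): -1
Oxidation number: -1

-1


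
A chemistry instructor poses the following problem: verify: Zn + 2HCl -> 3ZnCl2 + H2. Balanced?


Equation: Zn + 2HCl -> 3ZnCl2 + H2
Check atoms: Cl: 2≠6, H: 2=2, Zn: 1≠3
Not balanced

No, not balanced


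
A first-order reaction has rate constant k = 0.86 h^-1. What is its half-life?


t½ = ln2/k = 0.693147/(0.86 h^-1)
= 0.8060 h

0.8060 h


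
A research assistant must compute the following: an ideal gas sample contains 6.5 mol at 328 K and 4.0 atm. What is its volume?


PV = nRT  (R = 0.08206 L·atm/(mol·K))
V = nRT/P = 6.5×0.08206×328/4.0
= 43.738 L

43.738 L


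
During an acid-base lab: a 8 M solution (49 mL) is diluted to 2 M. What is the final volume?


C1V1 = C2V2
8 × 49 = 2 × V2
V2 = 392/2 = 196.0 mL

196.0 mL


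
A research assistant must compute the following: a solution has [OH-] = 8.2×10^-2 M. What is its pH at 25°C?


pOH = -log10([OH-]) = -log10(8.2×10^-2)
= 2 - log10(8.2) = 1.09
pH = 14 - pOH = 14 - 1.09 = 12.91

12.91


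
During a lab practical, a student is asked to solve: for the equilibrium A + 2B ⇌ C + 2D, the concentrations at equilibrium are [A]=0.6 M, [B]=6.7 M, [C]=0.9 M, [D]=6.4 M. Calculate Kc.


Kc = [C][D]^2/([A][B]^2)
= (0.9^1 × 6.4^2)/(0.6^1 × 6.7^2)
= 36.864/26.934
= 1.369

1.369


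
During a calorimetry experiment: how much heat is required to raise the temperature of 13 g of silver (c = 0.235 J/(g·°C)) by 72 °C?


q = mcΔT = 13 × 0.235 × 72
= 219.96 J

219.96 J


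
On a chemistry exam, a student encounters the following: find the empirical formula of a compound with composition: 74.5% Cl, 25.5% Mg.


Assume 100 g sample. Moles of each element:
  Cl: 74.5/35.45 = 2.102 mol
  Mg: 25.5/24.31 = 1.049 mol
Divide by smallest (1.049):
  Cl: 2.102/1.049 = 2.0
  Mg: 1.049/1.049 = 1.0
Empirical formula: MgCl2

MgCl2


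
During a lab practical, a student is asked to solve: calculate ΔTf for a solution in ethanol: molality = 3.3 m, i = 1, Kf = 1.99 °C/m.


ΔTf = Kf × m × i
= 1.99 × 3.3 × 1
= 6.567 °C

6.567 °C


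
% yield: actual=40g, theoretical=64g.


% yield = actual/theoretical × 100
= 40/64 × 100
= 62.5%

62.5%


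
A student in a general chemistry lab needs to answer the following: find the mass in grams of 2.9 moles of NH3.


M(NH3) = 17.03 g/mol
mass = n × M = 2.9 × 17.03 = 49.39 g

49.39 g


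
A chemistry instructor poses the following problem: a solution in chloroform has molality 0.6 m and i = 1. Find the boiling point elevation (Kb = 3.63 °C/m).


ΔTb = Kb × m × i
= 3.63 × 0.6 × 1
= 2.178 °C

2.178 °C


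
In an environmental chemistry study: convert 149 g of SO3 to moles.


M(SO3) = 80.07 g/mol
n = mass/M = 149/80.07 = 1.8609 mol

1.8609 mol


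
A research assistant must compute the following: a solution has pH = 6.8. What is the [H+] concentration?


[H+] = 10^(-pH) = 10^(-6.8)
= 1.58×10^-7 M

1.58×10^-7 M


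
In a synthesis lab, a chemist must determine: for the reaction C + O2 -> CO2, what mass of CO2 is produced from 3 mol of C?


Mole ratio CO2:C = 1:1
n(CO2) = 3 × 1/1 = 3.000 mol
mass = 3.000 × 44.01 = 132.03 g

132.03 g


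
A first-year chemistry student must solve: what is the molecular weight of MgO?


M(MgO) = 1×24.31 + 1×16.0
= 24.31 + 16.0
= 40.31 g/mol

40.31 g/mol


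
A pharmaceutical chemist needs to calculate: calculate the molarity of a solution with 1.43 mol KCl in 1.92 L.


M = n/V = 1.43/1.92 = 0.745 mol/L

0.745 M


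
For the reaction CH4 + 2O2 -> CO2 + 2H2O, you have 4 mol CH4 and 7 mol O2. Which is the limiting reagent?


Mole ratio available / coefficient:
  CH4: 4/1 = 4.000
  O2: 7/2 = 3.500
Smaller ratio is limiting.

O2


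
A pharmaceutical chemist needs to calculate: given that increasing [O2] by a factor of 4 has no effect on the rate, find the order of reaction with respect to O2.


rate ∝ [O2]^n
rate ∝ [O2]^0
Order in O2: 0

0


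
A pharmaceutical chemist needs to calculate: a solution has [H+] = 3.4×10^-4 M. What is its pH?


pH = -log10([H+]) = -log10(3.4×10^-4)
= 4 - log10(3.4)
= 4 - 0.53
= 3.47

3.47


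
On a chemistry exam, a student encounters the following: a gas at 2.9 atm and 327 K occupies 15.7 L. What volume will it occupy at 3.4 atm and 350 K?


P1V1/T1 = P2V2/T2
V2 = P1V1T2/(T1P2)
= 2.9×15.7×350/(327×3.4)
= 14.333 L

14.333 L


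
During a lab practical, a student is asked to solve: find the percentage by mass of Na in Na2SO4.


M(Na2SO4) = 2×22.99 + 1×32.07 + 4×16.0 = 142.05 g/mol
Mass of Na = 2 × 22.99 = 45.98 g/mol
% Na = 45.98/142.05 × 100 = 32.37%

32.37%


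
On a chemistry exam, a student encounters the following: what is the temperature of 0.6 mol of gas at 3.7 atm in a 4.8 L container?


PV = nRT  (R = 0.08206 L·atm/(mol·K))
T = PV/(nR) = 3.7×4.8/(0.6×0.08206)
= 17.76/0.049236
= 360.71 K

360.71 K


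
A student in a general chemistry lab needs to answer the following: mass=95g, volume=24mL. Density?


ρ = mass/volume
= 95/24
= 3.958 g/mL

3.958 g/mL


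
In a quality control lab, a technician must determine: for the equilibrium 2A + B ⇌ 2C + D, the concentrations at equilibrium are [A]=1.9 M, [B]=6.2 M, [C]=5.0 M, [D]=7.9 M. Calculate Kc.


Kc = [C]^2[D]/([A]^2[B])
= (5.0^2 × 7.9^1)/(1.9^2 × 6.2^1)
= 197.5/22.382
= 8.824

8.824


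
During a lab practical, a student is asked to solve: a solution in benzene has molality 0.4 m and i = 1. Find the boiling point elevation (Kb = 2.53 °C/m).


ΔTb = Kb × m × i
= 2.53 × 0.4 × 1
= 1.012 °C

1.012 °C


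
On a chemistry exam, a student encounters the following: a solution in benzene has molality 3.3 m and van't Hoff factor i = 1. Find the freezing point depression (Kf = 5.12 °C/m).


ΔTf = Kf × m × i
= 5.12 × 3.3 × 1
= 16.896 °C

16.896 °C


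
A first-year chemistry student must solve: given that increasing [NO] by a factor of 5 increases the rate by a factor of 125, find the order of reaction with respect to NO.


rate ∝ [NO]^n
5^n = 125 → n = 3
Order in NO: 3

3


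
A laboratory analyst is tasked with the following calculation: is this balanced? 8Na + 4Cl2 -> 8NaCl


Equation: 8Na + 4Cl2 -> 8NaCl
Check atoms: Cl: 8=8, Na: 8=8
Balanced

Yes, balanced


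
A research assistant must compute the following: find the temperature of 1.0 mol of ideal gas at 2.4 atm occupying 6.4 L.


PV = nRT  (R = 0.08206 L·atm/(mol·K))
T = PV/(nR) = 2.4×6.4/(1.0×0.08206)
= 15.36/0.082060
= 187.18 K

187.18 K


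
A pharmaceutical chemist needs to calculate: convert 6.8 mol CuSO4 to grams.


M(CuSO4) = 159.62 g/mol
mass = n × M = 6.8 × 159.62 = 1085.42 g

1085.42 g


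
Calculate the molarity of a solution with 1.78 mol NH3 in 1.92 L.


M = n/V = 1.78/1.92 = 0.927 mol/L

0.927 M


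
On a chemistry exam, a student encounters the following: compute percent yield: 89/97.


% yield = actual/theoretical × 100
= 89/97 × 100
= 91.75%

91.75%


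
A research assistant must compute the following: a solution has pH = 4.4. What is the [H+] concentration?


[H+] = 10^(-pH) = 10^(-4.4)
= 3.98×10^-5 M

3.98×10^-5 M


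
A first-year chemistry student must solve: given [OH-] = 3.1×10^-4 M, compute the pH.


pOH = -log10([OH-]) = -log10(3.1×10^-4)
= 4 - log10(3.1) = 3.51
pH = 14 - pOH = 14 - 3.51 = 10.49

10.49


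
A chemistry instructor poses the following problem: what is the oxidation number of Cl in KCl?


halide: -1
Oxidation number: -1

-1


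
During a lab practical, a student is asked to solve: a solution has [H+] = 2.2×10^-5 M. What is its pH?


pH = -log10([H+]) = -log10(2.2×10^-5)
= 5 - log10(2.2)
= 5 - 0.34
= 4.66

4.66


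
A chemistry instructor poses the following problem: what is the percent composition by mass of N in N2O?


M(N2O) = 2×14.01 + 1×16.0 = 44.02 g/mol
Mass of N = 2 × 14.01 = 28.02 g/mol
% N = 28.02/44.02 × 100 = 63.65%

63.65%


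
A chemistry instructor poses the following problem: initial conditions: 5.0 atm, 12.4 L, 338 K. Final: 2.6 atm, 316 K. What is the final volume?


P1V1/T1 = P2V2/T2
V2 = P1V1T2/(T1P2)
= 5.0×12.4×316/(338×2.6)
= 22.294 L

22.294 L


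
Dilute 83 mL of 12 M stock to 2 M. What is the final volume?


C1V1 = C2V2
12 × 83 = 2 × V2
V2 = 996/2 = 498.0 mL

498.0 mL


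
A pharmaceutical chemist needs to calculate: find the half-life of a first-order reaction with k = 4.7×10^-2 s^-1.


t½ = ln2/k = 0.693147/(4.7×10^-2 s^-1)
= 14.75 s

14.75 s


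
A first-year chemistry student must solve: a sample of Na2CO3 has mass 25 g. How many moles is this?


M(Na2CO3) = 105.99 g/mol
n = mass/M = 25/105.99 = 0.2359 mol

0.2359 mol


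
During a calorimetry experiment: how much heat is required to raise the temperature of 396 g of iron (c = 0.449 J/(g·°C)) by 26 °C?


q = mcΔT = 396 × 0.449 × 26
= 4622.90 J

4622.90 J


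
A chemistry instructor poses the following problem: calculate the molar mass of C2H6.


M(C2H6) = 2×12.01 + 6×1.008
= 24.02 + 6.05
= 30.07 g/mol

30.07 g/mol


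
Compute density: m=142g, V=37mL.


ρ = mass/volume
= 142/37
= 3.838 g/mL

3.838 g/mL


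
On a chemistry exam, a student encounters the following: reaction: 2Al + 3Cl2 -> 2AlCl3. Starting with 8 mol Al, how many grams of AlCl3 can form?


Mole ratio AlCl3:Al = 2:2
n(AlCl3) = 8 × 2/2 = 8.000 mol
mass = 8.000 × 133.33 = 1066.64 g

1066.64 g


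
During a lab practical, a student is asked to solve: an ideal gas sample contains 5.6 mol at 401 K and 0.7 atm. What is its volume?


PV = nRT  (R = 0.08206 L·atm/(mol·K))
V = nRT/P = 5.6×0.08206×401/0.7
= 263.248 L

263.248 L


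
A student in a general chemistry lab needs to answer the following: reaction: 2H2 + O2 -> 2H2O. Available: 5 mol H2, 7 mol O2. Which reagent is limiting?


Mole ratio available / coefficient:
  H2: 5/2 = 2.500
  O2: 7/1 = 7.000
Smaller ratio is limiting.

H2


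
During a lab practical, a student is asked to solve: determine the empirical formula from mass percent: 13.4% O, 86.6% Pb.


Assume 100 g sample. Moles of each element:
  O: 13.4/16.0 = 0.838 mol
  Pb: 86.6/207.2 = 0.418 mol
Divide by smallest (0.418):
  O: 0.838/0.418 = 2.0
  Pb: 0.418/0.418 = 1.0
Empirical formula: PbO2

PbO2


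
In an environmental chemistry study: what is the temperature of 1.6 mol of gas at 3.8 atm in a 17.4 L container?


PV = nRT  (R = 0.08206 L·atm/(mol·K))
T = PV/(nR) = 3.8×17.4/(1.6×0.08206)
= 66.12/0.131296
= 503.59 K

503.59 K


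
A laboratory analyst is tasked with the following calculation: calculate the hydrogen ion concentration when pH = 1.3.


[H+] = 10^(-pH) = 10^(-1.3)
= 5.01×10^-2 M

5.01×10^-2 M


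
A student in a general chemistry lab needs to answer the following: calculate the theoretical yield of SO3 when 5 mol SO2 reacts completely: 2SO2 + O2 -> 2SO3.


Mole ratio SO3:SO2 = 2:2
n(SO3) = 5 × 2/2 = 5.000 mol
mass = 5.000 × 80.07 = 400.35 g

400.35 g


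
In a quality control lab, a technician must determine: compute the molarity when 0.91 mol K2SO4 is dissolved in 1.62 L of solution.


M = n/V = 0.91/1.62 = 0.562 mol/L

0.562 M


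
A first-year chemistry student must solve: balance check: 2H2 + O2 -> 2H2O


Equation: 2H2 + O2 -> 2H2O
Check atoms: H: 4=4, O: 2=2
Balanced

Yes, balanced


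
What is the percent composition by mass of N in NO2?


M(NO2) = 1×14.01 + 2×16.0 = 46.01 g/mol
Mass of N = 1 × 14.01 = 14.01 g/mol
% N = 14.01/46.01 × 100 = 30.45%

30.45%


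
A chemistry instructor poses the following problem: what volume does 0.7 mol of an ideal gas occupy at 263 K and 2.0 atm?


PV = nRT  (R = 0.08206 L·atm/(mol·K))
V = nRT/P = 0.7×0.08206×263/2.0
= 7.554 L

7.554 L


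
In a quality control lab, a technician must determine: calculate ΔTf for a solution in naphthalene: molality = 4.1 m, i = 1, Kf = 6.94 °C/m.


ΔTf = Kf × m × i
= 6.94 × 4.1 × 1
= 28.454 °C

28.454 °C


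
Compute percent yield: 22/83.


% yield = actual/theoretical × 100
= 22/83 × 100
= 26.51%

26.51%


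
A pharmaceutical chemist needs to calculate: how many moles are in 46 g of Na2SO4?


M(Na2SO4) = 142.05 g/mol
n = mass/M = 46/142.05 = 0.3238 mol

0.3238 mol


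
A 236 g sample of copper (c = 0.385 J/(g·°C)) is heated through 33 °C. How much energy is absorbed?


q = mcΔT = 236 × 0.385 × 33
= 2998.38 J

2998.38 J


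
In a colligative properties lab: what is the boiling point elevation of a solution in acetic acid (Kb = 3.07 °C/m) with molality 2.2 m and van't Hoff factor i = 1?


ΔTb = Kb × m × i
= 3.07 × 2.2 × 1
= 6.754 °C

6.754 °C


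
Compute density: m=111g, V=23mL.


ρ = mass/volume
= 111/23
= 4.826 g/mL

4.826 g/mL


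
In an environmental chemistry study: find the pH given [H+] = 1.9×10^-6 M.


pH = -log10([H+]) = -log10(1.9×10^-6)
= 6 - log10(1.9)
= 6 - 0.28
= 5.72

5.72


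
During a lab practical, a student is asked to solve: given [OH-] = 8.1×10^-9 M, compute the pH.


pOH = -log10([OH-]) = -log10(8.1×10^-9)
= 9 - log10(8.1) = 8.09
pH = 14 - pOH = 14 - 8.09 = 5.91

5.91


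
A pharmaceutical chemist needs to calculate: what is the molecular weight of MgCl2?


M(MgCl2) = 1×24.31 + 2×35.45
= 24.31 + 70.9
= 95.21 g/mol

95.21 g/mol


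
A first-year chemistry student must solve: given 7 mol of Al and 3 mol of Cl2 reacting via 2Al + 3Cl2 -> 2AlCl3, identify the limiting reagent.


Mole ratio available / coefficient:
  Al: 7/2 = 3.500
  Cl2: 3/3 = 1.000
Smaller ratio is limiting.

Cl2


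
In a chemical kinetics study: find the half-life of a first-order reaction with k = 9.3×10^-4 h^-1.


t½ = ln2/k = 0.693147/(9.3×10^-4 h^-1)
= 745.3 h

745.3 h


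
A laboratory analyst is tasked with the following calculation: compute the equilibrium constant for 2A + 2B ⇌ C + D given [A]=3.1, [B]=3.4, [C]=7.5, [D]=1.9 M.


Kc = [C][D]/([A]^2[B]^2)
= (7.5^1 × 1.9^1)/(3.1^2 × 3.4^2)
= 14.25/111.0916
= 0.1283

0.1283


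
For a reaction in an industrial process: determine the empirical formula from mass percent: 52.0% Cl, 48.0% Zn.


Assume 100 g sample. Moles of each element:
  Cl: 52.0/35.45 = 1.467 mol
  Zn: 48.0/65.38 = 0.734 mol
Divide by smallest (0.734):
  Cl: 1.467/0.734 = 2.0
  Zn: 0.734/0.734 = 1.0
Empirical formula: ZnCl2

ZnCl2


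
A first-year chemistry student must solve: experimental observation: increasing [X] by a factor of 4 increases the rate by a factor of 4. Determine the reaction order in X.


rate ∝ [X]^n
4^n = 4 → n = 1
Order in X: 1

1


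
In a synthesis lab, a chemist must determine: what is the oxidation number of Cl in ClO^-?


x + (-2) = -1, so x = +1
Oxidation number: +1

+1


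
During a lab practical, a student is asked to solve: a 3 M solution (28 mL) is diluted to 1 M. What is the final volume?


C1V1 = C2V2
3 × 28 = 1 × V2
V2 = 84/1 = 84.0 mL

84.0 mL


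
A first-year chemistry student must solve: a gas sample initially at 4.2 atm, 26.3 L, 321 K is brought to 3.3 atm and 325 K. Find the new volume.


P1V1/T1 = P2V2/T2
V2 = P1V1T2/(T1P2)
= 4.2×26.3×325/(321×3.3)
= 33.89 L

33.89 L


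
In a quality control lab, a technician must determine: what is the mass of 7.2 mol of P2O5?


M(P2O5) = 141.94 g/mol
mass = n × M = 7.2 × 141.94 = 1021.97 g

1021.97 g


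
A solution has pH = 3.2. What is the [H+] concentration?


[H+] = 10^(-pH) = 10^(-3.2)
= 6.31×10^-4 M

6.31×10^-4 M


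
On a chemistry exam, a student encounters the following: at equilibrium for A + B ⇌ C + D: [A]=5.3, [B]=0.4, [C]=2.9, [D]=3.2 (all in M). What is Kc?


Kc = [C][D]/([A][B])
= (2.9^1 × 3.2^1)/(5.3^1 × 0.4^1)
= 9.28/2.12
= 4.377

4.377


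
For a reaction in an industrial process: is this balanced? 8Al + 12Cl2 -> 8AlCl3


Equation: 8Al + 12Cl2 -> 8AlCl3
Check atoms: Al: 8=8, Cl: 24=24
Balanced

Yes, balanced


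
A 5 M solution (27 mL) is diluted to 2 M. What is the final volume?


C1V1 = C2V2
5 × 27 = 2 × V2
V2 = 135/2 = 67.5 mL

67.5 mL


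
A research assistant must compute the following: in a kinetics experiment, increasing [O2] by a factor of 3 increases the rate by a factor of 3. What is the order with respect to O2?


rate ∝ [O2]^n
3^n = 3 → n = 1
Order in O2: 1

1


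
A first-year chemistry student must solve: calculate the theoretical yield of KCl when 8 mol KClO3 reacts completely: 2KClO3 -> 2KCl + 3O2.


Mole ratio KCl:KClO3 = 2:2
n(KCl) = 8 × 2/2 = 8.000 mol
mass = 8.000 × 74.55 = 596.4 g

596.4 g


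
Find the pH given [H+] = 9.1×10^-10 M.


pH = -log10([H+]) = -log10(9.1×10^-10)
= 10 - log10(9.1)
= 10 - 0.96
= 9.04

9.04


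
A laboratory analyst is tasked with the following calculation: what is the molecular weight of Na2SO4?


M(Na2SO4) = 2×22.99 + 1×32.07 + 4×16.0
= 45.98 + 32.07 + 64.0
= 142.05 g/mol

142.05 g/mol


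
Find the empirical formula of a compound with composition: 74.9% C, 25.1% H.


Assume 100 g sample. Moles of each element:
  C: 74.9/12.01 = 6.236 mol
  H: 25.1/1.008 = 24.901 mol
Divide by smallest (6.236):
  C: 6.236/6.236 = 1.0
  H: 24.901/6.236 = 3.99
Empirical formula: CH4

CH4


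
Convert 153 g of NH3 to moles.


M(NH3) = 17.03 g/mol
n = mass/M = 153/17.03 = 8.9841 mol

8.9841 mol


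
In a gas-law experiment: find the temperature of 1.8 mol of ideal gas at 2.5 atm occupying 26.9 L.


PV = nRT  (R = 0.08206 L·atm/(mol·K))
T = PV/(nR) = 2.5×26.9/(1.8×0.08206)
= 67.25/0.147708
= 455.29 K

455.29 K


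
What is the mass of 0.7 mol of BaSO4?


M(BaSO4) = 233.4 g/mol
mass = n × M = 0.7 × 233.4 = 163.38 g

163.38 g


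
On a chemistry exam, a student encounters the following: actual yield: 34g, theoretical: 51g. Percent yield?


% yield = actual/theoretical × 100
= 34/51 × 100
= 66.67%

66.67%


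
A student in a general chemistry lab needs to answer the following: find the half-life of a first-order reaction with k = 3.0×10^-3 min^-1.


t½ = ln2/k = 0.693147/(3.0×10^-3 min^-1)
= 231.0 min

231.0 min


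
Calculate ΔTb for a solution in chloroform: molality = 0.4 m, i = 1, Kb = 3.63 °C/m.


ΔTb = Kb × m × i
= 3.63 × 0.4 × 1
= 1.452 °C

1.452 °C


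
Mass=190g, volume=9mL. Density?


ρ = mass/volume
= 190/9
= 21.111 g/mL

21.111 g/mL


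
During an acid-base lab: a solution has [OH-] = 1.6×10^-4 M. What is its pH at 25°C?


pOH = -log10([OH-]) = -log10(1.6×10^-4)
= 4 - log10(1.6) = 3.8
pH = 14 - pOH = 14 - 3.8 = 10.2

10.2


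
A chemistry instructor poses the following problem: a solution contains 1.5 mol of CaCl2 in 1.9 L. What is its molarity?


M = n/V = 1.5/1.9 = 0.789 mol/L

0.789 M


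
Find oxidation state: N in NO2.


x + 2(-2) = 0, so x = +4
Oxidation number: +4

+4


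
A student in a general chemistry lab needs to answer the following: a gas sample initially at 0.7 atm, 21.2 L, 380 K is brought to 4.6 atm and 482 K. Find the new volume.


P1V1/T1 = P2V2/T2
V2 = P1V1T2/(T1P2)
= 0.7×21.2×482/(380×4.6)
= 4.092 L

4.092 L


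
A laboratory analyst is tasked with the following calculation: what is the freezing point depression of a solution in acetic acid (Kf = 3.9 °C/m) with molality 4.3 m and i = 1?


ΔTf = Kf × m × i
= 3.9 × 4.3 × 1
= 16.77 °C

16.77 °C


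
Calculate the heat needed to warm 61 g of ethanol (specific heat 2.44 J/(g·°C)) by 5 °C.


q = mcΔT = 61 × 2.44 × 5
= 744.20 J

744.20 J


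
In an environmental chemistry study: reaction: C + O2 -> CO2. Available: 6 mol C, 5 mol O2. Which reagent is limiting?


Mole ratio available / coefficient:
  C: 6/1 = 6.000
  O2: 5/1 = 5.000
Smaller ratio is limiting.

O2


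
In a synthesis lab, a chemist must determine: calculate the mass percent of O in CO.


M(CO) = 1×12.01 + 1×16.0 = 28.01 g/mol
Mass of O = 1 × 16.0 = 16.00 g/mol
% O = 16.00/28.01 × 100 = 57.12%

57.12%


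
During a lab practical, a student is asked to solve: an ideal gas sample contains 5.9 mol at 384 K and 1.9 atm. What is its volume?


PV = nRT  (R = 0.08206 L·atm/(mol·K))
V = nRT/P = 5.9×0.08206×384/1.9
= 97.85 L

97.85 L


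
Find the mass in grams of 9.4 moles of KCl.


M(KCl) = 74.55 g/mol
mass = n × M = 9.4 × 74.55 = 700.77 g

700.77 g


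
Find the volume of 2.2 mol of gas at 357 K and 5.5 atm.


PV = nRT  (R = 0.08206 L·atm/(mol·K))
V = nRT/P = 2.2×0.08206×357/5.5
= 11.718 L

11.718 L


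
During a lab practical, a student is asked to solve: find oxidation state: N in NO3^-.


x + 3(-2) = -1, so x = +5
Oxidation number: +5

+5


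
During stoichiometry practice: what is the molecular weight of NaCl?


M(NaCl) = 1×22.99 + 1×35.45
= 22.99 + 35.45
= 58.44 g/mol

58.44 g/mol


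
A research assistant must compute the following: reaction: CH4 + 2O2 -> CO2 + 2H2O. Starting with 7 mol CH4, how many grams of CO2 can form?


Mole ratio CO2:CH4 = 1:1
n(CO2) = 7 × 1/1 = 7.000 mol
mass = 7.000 × 44.01 = 308.07 g

308.07 g


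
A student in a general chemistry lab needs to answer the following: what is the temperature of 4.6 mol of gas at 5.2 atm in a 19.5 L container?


PV = nRT  (R = 0.08206 L·atm/(mol·K))
T = PV/(nR) = 5.2×19.5/(4.6×0.08206)
= 101.40/0.377476
= 268.63 K

268.63 K


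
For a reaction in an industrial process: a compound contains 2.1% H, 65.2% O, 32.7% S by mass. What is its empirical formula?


Assume 100 g sample. Moles of each element:
  H: 2.1/1.008 = 2.083 mol
  O: 65.2/16.0 = 4.075 mol
  S: 32.7/32.07 = 1.02 mol
Divide by smallest (1.02):
  H: 2.083/1.02 = 2.04
  O: 4.075/1.02 = 4.0
  S: 1.02/1.02 = 1.0
Empirical formula: H2SO4

H2SO4


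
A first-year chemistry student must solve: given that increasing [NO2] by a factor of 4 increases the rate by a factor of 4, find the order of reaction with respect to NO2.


rate ∝ [NO2]^n
4^n = 4 → n = 1
Order in NO2: 1

1


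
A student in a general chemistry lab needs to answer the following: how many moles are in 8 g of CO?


M(CO) = 28.01 g/mol
n = mass/M = 8/28.01 = 0.2856 mol

0.2856 mol


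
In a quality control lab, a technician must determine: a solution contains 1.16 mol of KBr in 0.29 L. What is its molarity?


M = n/V = 1.16/0.29 = 4.000 mol/L

4.000 M


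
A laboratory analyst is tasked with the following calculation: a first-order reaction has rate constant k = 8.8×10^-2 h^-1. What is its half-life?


t½ = ln2/k = 0.693147/(8.8×10^-2 h^-1)
= 7.877 h

7.877 h


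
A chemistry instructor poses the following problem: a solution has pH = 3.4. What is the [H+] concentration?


[H+] = 10^(-pH) = 10^(-3.4)
= 3.98×10^-4 M

3.98×10^-4 M


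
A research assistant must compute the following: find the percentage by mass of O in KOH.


M(KOH) = 1×39.1 + 1×16.0 + 1×1.008 = 56.108 g/mol
Mass of O = 1 × 16.0 = 16.00 g/mol
% O = 16.00/56.108 × 100 = 28.52%

28.52%


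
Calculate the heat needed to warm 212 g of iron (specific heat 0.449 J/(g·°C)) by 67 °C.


q = mcΔT = 212 × 0.449 × 67
= 6377.60 J

6377.60 J


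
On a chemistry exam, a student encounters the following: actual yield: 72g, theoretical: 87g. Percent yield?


% yield = actual/theoretical × 100
= 72/87 × 100
= 82.76%

82.76%


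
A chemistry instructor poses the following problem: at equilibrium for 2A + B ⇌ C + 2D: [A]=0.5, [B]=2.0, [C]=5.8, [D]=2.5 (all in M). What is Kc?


Kc = [C][D]^2/([A]^2[B])
= (5.8^1 × 2.5^2)/(0.5^2 × 2.0^1)
= 36.25/0.5
= 72.50

72.50


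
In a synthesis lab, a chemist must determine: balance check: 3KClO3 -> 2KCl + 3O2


Equation: 3KClO3 -> 2KCl + 3O2
Check atoms: Cl: 3≠2, K: 3≠2, O: 9≠6
Not balanced

No, not balanced


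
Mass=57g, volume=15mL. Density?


ρ = mass/volume
= 57/15
= 3.8 g/mL

3.8 g/mL


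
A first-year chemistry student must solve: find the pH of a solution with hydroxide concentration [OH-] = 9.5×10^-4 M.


pOH = -log10([OH-]) = -log10(9.5×10^-4)
= 4 - log10(9.5) = 3.02
pH = 14 - pOH = 14 - 3.02 = 10.98

10.98


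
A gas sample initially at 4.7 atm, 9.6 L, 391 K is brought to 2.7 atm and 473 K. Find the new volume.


P1V1/T1 = P2V2/T2
V2 = P1V1T2/(T1P2)
= 4.7×9.6×473/(391×2.7)
= 20.216 L

20.216 L


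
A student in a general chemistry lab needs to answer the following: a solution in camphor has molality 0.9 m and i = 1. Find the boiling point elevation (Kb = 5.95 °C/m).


ΔTb = Kb × m × i
= 5.95 × 0.9 × 1
= 5.355 °C

5.355 °C


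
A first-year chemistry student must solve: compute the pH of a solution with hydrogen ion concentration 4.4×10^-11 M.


pH = -log10([H+]) = -log10(4.4×10^-11)
= 11 - log10(4.4)
= 11 - 0.64
= 10.36

10.36


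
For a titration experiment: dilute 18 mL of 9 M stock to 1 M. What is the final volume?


C1V1 = C2V2
9 × 18 = 1 × V2
V2 = 162/1 = 162.0 mL

162.0 mL


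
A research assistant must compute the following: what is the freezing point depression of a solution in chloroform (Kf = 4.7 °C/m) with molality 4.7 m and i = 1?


ΔTf = Kf × m × i
= 4.7 × 4.7 × 1
= 22.09 °C

22.09 °C


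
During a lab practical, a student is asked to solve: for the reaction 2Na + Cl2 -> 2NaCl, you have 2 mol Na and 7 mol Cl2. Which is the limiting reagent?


Mole ratio available / coefficient:
  Na: 2/2 = 1.000
  Cl2: 7/1 = 7.000
Smaller ratio is limiting.

Na


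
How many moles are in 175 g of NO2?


M(NO2) = 46.01 g/mol
n = mass/M = 175/46.01 = 3.8035 mol

3.8035 mol


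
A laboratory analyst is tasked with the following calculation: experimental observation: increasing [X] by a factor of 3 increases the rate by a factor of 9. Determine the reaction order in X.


rate ∝ [X]^n
3^n = 9 → n = 2
Order in X: 2

2


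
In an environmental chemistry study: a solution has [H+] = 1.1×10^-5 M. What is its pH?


pH = -log10([H+]) = -log10(1.1×10^-5)
= 5 - log10(1.1)
= 5 - 0.04
= 4.96

4.96


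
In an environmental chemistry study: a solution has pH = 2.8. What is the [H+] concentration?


[H+] = 10^(-pH) = 10^(-2.8)
= 1.58×10^-3 M

1.58×10^-3 M


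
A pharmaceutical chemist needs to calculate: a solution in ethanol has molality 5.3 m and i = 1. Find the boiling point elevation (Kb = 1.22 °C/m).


ΔTb = Kb × m × i
= 1.22 × 5.3 × 1
= 6.466 °C

6.466 °C


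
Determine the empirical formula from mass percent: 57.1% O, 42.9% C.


Assume 100 g sample. Moles of each element:
  O: 57.1/16.0 = 3.569 mol
  C: 42.9/12.01 = 3.572 mol
Divide by smallest (3.569):
  O: 3.569/3.569 = 1.0
  C: 3.572/3.569 = 1.0
Empirical formula: CO

CO


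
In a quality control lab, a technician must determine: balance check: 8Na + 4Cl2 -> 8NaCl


Equation: 8Na + 4Cl2 -> 8NaCl
Check atoms: Cl: 8=8, Na: 8=8
Balanced

Yes, balanced


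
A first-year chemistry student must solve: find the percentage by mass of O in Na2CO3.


M(Na2CO3) = 2×22.99 + 1×12.01 + 3×16.0 = 105.99 g/mol
Mass of O = 3 × 16.0 = 48.00 g/mol
% O = 48.00/105.99 × 100 = 45.29%

45.29%


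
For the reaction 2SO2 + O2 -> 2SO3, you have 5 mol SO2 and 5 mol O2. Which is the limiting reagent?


Mole ratio available / coefficient:
  SO2: 5/2 = 2.500
  O2: 5/1 = 5.000
Smaller ratio is limiting.

SO2
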